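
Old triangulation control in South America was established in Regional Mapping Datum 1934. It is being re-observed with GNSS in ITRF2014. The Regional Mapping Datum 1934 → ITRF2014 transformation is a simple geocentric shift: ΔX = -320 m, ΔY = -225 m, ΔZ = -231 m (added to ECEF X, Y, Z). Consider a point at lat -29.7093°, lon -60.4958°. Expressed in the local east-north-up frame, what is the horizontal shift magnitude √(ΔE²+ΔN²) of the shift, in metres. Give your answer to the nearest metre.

At φ = -29.7093°, λ = -60.4958°: sin φ = -0.495600, cos φ = 0.868551, sin λ = -0.870320, cos λ = 0.492487.
ΔE = −sin λ·ΔX + cos λ·ΔY = −(-0.870320)·(-320) + (0.492487)·(-225) = -389.31 m.
ΔN = −sin φ cos λ·ΔX − sin φ sin λ·ΔY + cos φ·ΔZ = −(-0.495600)(0.492487)(-320) − (-0.495600)(-0.870320)(-225) + (0.868551)(-231) = -181.69 m.
Horizontal magnitude = √(ΔE² + ΔN²) = √((-389.31)² + (-181.69)²) = 429.62 m.

430 m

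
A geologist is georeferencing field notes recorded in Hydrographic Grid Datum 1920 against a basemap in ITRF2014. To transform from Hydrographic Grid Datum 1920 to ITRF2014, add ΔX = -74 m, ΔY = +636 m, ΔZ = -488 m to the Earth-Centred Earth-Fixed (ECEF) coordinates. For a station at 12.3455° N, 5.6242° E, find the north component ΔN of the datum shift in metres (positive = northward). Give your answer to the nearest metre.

The local north axis is (−sin φ cos λ, −sin φ sin λ, cos φ), giving ΔN = 15.745 − 13.327 − 476.716 = -474.30 m.

ΔN = -474 m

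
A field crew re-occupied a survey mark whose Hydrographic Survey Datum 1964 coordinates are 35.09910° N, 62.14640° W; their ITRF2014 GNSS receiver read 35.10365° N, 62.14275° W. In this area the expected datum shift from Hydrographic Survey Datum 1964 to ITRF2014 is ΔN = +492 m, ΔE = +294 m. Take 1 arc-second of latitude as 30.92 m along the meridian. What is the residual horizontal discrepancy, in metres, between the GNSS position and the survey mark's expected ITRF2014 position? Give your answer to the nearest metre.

Observed coordinate differences: Δφ = +0.00455°, Δλ = +0.00365°.
Converting to metres (1° lat = 111312 m, cos φ = 0.818159): observed ΔN = 506.5 m, observed ΔE = 332.4 m.
Subtracting the expected shift leaves a residual of 506.5 − (492) = 14.5 m north and 332.4 − (294) = 38.4 m east.
Residual distance = √(14.5² + 38.4²) = 41.0 m.

41 m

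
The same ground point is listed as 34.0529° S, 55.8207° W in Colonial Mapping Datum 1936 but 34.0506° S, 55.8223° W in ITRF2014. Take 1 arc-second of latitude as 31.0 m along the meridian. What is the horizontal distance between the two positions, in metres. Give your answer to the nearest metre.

296 m

Δφ = -34.0506° − -34.0529° = +0.0023°; Δλ = -55.8223° − -55.8207° = -0.0016°.
1° of latitude = 3600 × 31.00 = 111600 m.
ΔN = Δφ × 111600 = 256.7 m; ΔE = Δλ × 111600 × cos(-34.0529°) = -0.0016 × 111600 × 0.828521 = -147.9 m.
Distance = √(ΔE² + ΔN²) = √((-147.9)² + 256.7²) = 296.3 m.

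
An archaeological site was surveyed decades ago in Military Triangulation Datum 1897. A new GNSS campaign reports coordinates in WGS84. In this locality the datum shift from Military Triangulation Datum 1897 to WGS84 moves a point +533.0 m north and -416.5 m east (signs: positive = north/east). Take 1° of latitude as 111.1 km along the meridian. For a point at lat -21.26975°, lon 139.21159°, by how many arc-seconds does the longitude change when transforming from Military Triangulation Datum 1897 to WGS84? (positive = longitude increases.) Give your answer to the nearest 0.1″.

At latitude -21.26975°, cos φ = 0.931883.
1° of longitude at this latitude = 111.1 × cos φ = 103.53 km, so Δλ = -416.5 / 103532.2 = -0.0040229° = -14.482″.

Δλ = -14.5″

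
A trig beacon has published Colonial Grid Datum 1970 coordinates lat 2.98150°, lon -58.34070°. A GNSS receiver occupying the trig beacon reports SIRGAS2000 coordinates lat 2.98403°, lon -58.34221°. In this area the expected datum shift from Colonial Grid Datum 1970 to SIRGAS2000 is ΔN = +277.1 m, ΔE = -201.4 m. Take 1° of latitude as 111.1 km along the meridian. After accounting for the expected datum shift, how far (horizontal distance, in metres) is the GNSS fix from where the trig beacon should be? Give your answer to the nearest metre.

34 m

Observed coordinate differences: Δφ = +0.00253°, Δλ = -0.00151°.
Converting to metres (1° lat = 111100 m, cos φ = 0.998646): observed ΔN = 281.1 m, observed ΔE = -167.5 m.
Subtracting the expected shift leaves a residual of 281.1 − (277.1) = 4.0 m north and -167.5 − (-201.4) = 33.9 m east.
Residual distance = √(4.0² + 33.9²) = 34.1 m.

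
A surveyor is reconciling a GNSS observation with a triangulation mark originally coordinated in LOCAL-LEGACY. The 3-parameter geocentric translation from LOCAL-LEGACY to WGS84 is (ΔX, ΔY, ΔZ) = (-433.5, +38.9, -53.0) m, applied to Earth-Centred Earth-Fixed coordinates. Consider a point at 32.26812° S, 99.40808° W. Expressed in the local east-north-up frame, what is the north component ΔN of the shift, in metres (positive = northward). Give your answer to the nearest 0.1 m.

The local north axis is (−sin φ cos λ, −sin φ sin λ, cos φ), giving ΔN = 37.832 − 20.489 − 44.815 = -27.47 m.

ΔN = -27.5 m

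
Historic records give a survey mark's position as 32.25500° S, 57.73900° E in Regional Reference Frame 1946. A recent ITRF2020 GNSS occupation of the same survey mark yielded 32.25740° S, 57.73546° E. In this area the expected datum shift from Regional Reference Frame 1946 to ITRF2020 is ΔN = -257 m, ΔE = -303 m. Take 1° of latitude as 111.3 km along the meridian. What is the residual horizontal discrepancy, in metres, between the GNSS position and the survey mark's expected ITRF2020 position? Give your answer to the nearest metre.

32 m

Observed coordinate differences: Δφ = -0.00240°, Δλ = -0.00354°.
Converting to metres (1° lat = 111300 m, cos φ = 0.845681): observed ΔN = -267.1 m, observed ΔE = -333.2 m.
Subtracting the expected shift leaves a residual of -267.1 − (-257) = -10.1 m north and -333.2 − (-303) = -30.2 m east.
Residual distance = √((-10.1)² + (-30.2)²) = 31.9 m.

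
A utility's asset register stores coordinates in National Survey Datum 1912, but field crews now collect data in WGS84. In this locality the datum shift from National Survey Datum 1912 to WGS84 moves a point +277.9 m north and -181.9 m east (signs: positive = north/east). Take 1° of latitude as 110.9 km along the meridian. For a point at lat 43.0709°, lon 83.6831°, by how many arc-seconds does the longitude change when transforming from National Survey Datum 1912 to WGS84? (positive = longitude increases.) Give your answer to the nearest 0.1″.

At latitude 43.0709°, cos φ = 0.730509.
1° of longitude at this latitude = 110.9 × cos φ = 81.01 km, so Δλ = -181.9 / 81013.5 = -0.0022453° = -8.083″.

Δλ = -8.1″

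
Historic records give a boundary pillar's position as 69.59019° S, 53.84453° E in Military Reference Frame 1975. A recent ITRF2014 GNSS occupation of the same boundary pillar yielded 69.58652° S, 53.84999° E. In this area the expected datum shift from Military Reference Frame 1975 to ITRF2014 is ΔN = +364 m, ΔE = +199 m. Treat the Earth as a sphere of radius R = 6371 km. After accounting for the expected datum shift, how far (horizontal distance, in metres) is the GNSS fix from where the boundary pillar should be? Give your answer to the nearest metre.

Observed coordinate differences: Δφ = +0.00367°, Δλ = +0.00546°.
Converting to metres (1° lat = 111195 m, cos φ = 0.348733): observed ΔN = 408.1 m, observed ΔE = 211.7 m.
Subtracting the expected shift leaves a residual of 408.1 − (364) = 44.1 m north and 211.7 − (199) = 12.7 m east.
Residual distance = √(44.1² + 12.7²) = 45.9 m.

46 m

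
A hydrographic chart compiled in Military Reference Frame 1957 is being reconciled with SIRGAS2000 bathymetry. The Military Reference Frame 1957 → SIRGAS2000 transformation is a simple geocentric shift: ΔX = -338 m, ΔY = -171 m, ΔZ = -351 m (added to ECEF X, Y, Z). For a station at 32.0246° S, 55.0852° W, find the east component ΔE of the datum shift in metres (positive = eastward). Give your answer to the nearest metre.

ΔE = -375 m

At φ = -32.0246°, λ = -55.0852°: sin φ = -0.530283, cos φ = 0.847820, sin λ = -0.820004, cos λ = 0.572358.
ΔE = −sin λ·ΔX + cos λ·ΔY = −(-0.820004)·(-338) + (0.572358)·(-171) = -375.03 m.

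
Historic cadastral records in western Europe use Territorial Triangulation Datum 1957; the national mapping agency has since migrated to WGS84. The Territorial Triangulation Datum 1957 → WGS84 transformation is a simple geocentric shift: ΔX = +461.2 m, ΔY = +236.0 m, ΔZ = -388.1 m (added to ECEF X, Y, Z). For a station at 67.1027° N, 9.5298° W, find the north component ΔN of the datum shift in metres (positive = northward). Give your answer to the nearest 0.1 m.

ΔN = -534.0 m

The local north axis is (−sin φ cos λ, −sin φ sin λ, cos φ), giving ΔN = -418.996 + 35.994 − 151.002 = -534.00 m.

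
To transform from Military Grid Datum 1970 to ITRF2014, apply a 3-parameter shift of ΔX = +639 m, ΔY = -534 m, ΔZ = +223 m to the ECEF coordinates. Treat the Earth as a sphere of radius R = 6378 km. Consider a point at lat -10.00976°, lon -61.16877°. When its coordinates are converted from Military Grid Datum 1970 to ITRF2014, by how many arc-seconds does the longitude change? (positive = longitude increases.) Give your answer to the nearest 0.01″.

Δλ = 9.93″

sin φ = -0.173816, cos φ = 0.984778, sin λ = -0.876044, cos λ = 0.482231.
East component: ΔE = −sin λ·ΔX + cos λ·ΔY = −(-0.876044)(639) + (0.482231)(-534) = 302.28 m.
1° of latitude spans πR/180 = 111317 m; at latitude φ, 1° of longitude spans that × cos φ = 109622.6 m, so Δλ = 302.28 / 109622.6 × 3600 = 9.927″.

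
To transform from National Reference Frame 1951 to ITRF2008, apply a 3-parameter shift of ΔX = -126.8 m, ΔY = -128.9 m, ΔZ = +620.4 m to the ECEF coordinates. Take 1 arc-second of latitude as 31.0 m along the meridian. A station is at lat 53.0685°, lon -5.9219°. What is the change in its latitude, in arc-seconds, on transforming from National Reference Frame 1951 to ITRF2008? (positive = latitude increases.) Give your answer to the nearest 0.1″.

sin φ = 0.799354, cos φ = 0.600860, sin λ = -0.103173, cos λ = 0.994663.
North component: ΔN = −sin φ cos λ·ΔX − sin φ sin λ·ΔY + cos φ·ΔZ = −(0.799354)(0.994663)(-126.8) − (0.799354)(-0.103173)(-128.9) + (0.600860)(620.4) = 462.96 m.
1° of latitude spans 3600 × 31.00 = 111600 m, so Δφ = 462.96 / 111600 × 3600 = 14.934″.

Δφ = 14.9″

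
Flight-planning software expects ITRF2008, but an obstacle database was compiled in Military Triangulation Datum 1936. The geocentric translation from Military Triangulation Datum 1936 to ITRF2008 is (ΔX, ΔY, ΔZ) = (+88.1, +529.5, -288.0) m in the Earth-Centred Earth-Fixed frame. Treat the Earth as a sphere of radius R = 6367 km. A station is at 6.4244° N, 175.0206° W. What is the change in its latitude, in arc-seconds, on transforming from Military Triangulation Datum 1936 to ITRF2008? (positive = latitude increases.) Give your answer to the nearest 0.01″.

Δφ = -8.79″

sin φ = 0.111892, cos φ = 0.993720, sin λ = -0.086798, cos λ = -0.996226.
North component: ΔN = −sin φ cos λ·ΔX − sin φ sin λ·ΔY + cos φ·ΔZ = −(0.111892)(-0.996226)(88.1) − (0.111892)(-0.086798)(529.5) + (0.993720)(-288.0) = -271.23 m.
1° of latitude spans πR/180 = 111125 m, so Δφ = -271.23 / 111125 × 3600 = -8.787″.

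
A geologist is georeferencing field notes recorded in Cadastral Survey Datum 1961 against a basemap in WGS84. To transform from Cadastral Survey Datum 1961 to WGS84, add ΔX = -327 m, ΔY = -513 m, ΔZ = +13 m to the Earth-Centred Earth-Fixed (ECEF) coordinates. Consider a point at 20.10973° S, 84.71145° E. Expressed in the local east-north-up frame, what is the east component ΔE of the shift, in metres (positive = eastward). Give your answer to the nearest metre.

ΔE = 278 m

At φ = -20.10973°, λ = 84.71145°: sin φ = -0.343819, cos φ = 0.939036, sin λ = 0.995743, cos λ = 0.092172.
ΔE = −sin λ·ΔX + cos λ·ΔY = −(0.995743)·(-327) + (0.092172)·(-513) = 278.32 m.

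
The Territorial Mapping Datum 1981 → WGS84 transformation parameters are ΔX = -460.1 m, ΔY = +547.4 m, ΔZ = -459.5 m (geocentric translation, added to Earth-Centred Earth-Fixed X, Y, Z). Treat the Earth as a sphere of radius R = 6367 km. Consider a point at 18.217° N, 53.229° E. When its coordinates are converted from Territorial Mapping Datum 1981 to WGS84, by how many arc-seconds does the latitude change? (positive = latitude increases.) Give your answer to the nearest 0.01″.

Δφ = -15.79″

sin φ = 0.312617, cos φ = 0.949879, sin λ = 0.801034, cos λ = 0.598618.
North component: ΔN = −sin φ cos λ·ΔX − sin φ sin λ·ΔY + cos φ·ΔZ = −(0.312617)(0.598618)(-460.1) − (0.312617)(0.801034)(547.4) + (0.949879)(-459.5) = -487.45 m.
1° of latitude spans πR/180 = 111125 m, so Δφ = -487.45 / 111125 × 3600 = -15.791″.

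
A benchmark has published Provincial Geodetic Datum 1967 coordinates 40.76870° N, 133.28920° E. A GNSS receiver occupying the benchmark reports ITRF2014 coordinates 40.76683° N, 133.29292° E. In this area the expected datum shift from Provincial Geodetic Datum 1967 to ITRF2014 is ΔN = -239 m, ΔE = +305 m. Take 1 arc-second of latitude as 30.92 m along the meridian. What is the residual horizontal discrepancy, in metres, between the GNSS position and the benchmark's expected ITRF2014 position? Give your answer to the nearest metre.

32 m

Observed coordinate differences: Δφ = -0.00187°, Δλ = +0.00372°.
Converting to metres (1° lat = 111312 m, cos φ = 0.757352): observed ΔN = -208.2 m, observed ΔE = 313.6 m.
Subtracting the expected shift leaves a residual of -208.2 − (-239) = 30.8 m north and 313.6 − (305) = 8.6 m east.
Residual distance = √(30.8² + 8.6²) = 32.0 m.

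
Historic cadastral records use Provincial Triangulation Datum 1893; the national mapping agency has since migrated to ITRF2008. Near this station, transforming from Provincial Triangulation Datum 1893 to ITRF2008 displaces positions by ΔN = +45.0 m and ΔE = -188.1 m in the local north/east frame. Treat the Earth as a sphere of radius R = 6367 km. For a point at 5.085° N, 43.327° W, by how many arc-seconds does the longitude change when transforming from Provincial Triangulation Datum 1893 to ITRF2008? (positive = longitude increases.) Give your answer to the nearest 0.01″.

Δλ = -6.12″

At latitude 5.085°, cos φ = 0.996064.
One radian of longitude at latitude φ spans R cos φ, so Δλ = ΔE / (R cos φ) = -188.1 / (6367000 × 0.996064) = -2.9660e-05 rad = -6.118″.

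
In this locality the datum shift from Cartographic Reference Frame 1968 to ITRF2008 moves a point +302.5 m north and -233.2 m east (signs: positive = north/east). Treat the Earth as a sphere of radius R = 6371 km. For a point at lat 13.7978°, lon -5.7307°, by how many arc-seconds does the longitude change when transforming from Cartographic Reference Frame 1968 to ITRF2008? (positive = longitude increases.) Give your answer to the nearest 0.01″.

At latitude 13.7978°, cos φ = 0.971143.
One radian of longitude at latitude φ spans R cos φ, so Δλ = ΔE / (R cos φ) = -233.2 / (6371000 × 0.971143) = -3.7691e-05 rad = -7.774″.

Δλ = -7.77″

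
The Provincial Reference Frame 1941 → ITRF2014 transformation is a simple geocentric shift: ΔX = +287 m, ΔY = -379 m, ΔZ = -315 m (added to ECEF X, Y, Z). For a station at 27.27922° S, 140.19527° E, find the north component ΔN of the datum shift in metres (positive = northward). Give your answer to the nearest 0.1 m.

The local north axis is (−sin φ cos λ, −sin φ sin λ, cos φ), giving ΔN = -101.053 − 111.202 − 279.967 = -492.22 m.

ΔN = -492.2 m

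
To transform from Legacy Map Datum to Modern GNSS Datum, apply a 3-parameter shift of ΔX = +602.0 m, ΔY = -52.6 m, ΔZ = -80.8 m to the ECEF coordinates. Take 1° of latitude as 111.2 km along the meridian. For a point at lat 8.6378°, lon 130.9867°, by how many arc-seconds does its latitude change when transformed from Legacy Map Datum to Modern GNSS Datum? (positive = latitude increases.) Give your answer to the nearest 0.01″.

Δφ = -0.47″

sin φ = 0.150188, cos φ = 0.988658, sin λ = 0.754862, cos λ = -0.655884.
North component: ΔN = −sin φ cos λ·ΔX − sin φ sin λ·ΔY + cos φ·ΔZ = −(0.150188)(-0.655884)(602.0) − (0.150188)(0.754862)(-52.6) + (0.988658)(-80.8) = -14.62 m.
1° of latitude spans 111200 m, so Δφ = -14.62 / 111200 × 3600 = -0.473″.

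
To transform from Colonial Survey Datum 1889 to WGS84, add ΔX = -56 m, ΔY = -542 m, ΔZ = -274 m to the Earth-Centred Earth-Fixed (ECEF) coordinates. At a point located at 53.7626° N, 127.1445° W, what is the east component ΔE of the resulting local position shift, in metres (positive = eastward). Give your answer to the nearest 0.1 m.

ΔE = 282.6 m

The local east axis at (φ, λ) is (−sin λ, cos λ, 0), so ΔE = −sin(-127.1445°)·(-56) + cos(-127.1445°)·(-542) = 282.64 m.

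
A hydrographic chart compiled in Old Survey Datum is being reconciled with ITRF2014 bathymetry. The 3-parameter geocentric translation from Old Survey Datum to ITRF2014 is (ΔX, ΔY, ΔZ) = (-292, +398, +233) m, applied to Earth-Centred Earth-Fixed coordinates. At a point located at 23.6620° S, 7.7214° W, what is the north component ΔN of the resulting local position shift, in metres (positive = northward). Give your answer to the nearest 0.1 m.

At φ = -23.6620°, λ = -7.7214°: sin φ = -0.401340, cos φ = 0.915929, sin λ = -0.134356, cos λ = 0.990933.
ΔN = −sin φ cos λ·ΔX − sin φ sin λ·ΔY + cos φ·ΔZ = −(-0.401340)(0.990933)(-292) − (-0.401340)(-0.134356)(398) + (0.915929)(233) = 75.82 m.

ΔN = 75.8 m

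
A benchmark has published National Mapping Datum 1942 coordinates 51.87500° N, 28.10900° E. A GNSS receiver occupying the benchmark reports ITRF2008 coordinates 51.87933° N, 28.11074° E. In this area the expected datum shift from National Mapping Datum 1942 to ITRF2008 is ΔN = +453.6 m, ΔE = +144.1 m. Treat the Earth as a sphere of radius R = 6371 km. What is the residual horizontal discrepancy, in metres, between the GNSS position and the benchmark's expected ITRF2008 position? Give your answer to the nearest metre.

37 m

Observed coordinate differences: Δφ = +0.00433°, Δλ = +0.00174°.
Converting to metres (1° lat = 111195 m, cos φ = 0.617379): observed ΔN = 481.5 m, observed ΔE = 119.5 m.
Subtracting the expected shift leaves a residual of 481.5 − (453.6) = 27.9 m north and 119.5 − (144.1) = -24.6 m east.
Residual distance = √(27.9² + (-24.6)²) = 37.2 m.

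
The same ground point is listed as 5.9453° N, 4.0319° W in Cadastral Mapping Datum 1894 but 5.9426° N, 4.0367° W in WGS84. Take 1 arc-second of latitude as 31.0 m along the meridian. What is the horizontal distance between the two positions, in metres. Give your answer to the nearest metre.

612 m

Δφ = 5.9426° − 5.9453° = -0.0027°; Δλ = -4.0367° − -4.0319° = -0.0048°.
1° of latitude = 3600 × 31.00 = 111600 m.
ΔN = Δφ × 111600 = -301.3 m; ΔE = Δλ × 111600 × cos(5.9453°) = -0.0048 × 111600 × 0.994621 = -532.8 m.
Distance = √(ΔE² + ΔN²) = √((-532.8)² + (-301.3)²) = 612.1 m.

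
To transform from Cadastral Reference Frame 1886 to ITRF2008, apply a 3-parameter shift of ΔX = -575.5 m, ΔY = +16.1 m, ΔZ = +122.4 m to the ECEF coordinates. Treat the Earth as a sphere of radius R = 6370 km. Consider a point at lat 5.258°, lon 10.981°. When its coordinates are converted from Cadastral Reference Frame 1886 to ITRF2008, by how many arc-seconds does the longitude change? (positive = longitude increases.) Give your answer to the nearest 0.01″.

sin φ = 0.091641, cos φ = 0.995792, sin λ = 0.190483, cos λ = 0.981690.
East component: ΔE = −sin λ·ΔX + cos λ·ΔY = −(0.190483)(-575.5) + (0.981690)(16.1) = 125.43 m.
1° of latitude spans πR/180 = 111177 m; at latitude φ, 1° of longitude spans that × cos φ = 110709.7 m, so Δλ = 125.43 / 110709.7 × 3600 = 4.079″.

Δλ = 4.08″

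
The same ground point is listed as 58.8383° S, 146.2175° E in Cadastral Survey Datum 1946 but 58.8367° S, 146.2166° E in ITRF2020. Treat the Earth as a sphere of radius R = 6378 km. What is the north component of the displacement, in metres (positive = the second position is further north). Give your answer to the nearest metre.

Δφ = -58.8367° − -58.8383° = +0.0016°; Δλ = 146.2166° − 146.2175° = -0.0009°.
1° along a meridian = πR/180 = 111317 m.
ΔN = Δφ × 111317 = 178.1 m; ΔE = Δλ × 111317 × cos(-58.8383°) = -0.0009 × 111317 × 0.517455 = -51.8 m.

ΔN = 178 m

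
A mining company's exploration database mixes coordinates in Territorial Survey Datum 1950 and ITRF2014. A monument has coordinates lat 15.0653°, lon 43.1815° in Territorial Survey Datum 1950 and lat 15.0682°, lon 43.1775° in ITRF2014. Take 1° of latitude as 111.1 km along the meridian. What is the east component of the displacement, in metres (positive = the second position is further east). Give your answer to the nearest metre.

ΔE = -429 m

Δφ = 15.0682° − 15.0653° = +0.0029°; Δλ = 43.1775° − 43.1815° = -0.0040°.
ΔN = Δφ × 111100 = 322.2 m; ΔE = Δλ × 111100 × cos(15.0653°) = -0.0040 × 111100 × 0.965630 = -429.1 m.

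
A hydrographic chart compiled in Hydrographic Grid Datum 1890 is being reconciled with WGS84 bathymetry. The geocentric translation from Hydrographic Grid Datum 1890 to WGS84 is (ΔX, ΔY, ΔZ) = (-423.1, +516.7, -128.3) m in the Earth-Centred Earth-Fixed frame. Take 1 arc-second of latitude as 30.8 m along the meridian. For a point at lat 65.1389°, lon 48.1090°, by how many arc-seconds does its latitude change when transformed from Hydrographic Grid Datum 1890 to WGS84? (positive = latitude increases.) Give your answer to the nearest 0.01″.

sin φ = 0.907330, cos φ = 0.420420, sin λ = 0.744416, cos λ = 0.667716.
North component: ΔN = −sin φ cos λ·ΔX − sin φ sin λ·ΔY + cos φ·ΔZ = −(0.907330)(0.667716)(-423.1) − (0.907330)(0.744416)(516.7) + (0.420420)(-128.3) = -146.60 m.
1° of latitude spans 3600 × 30.80 = 110880 m, so Δφ = -146.60 / 110880 × 3600 = -4.760″.

Δφ = -4.76″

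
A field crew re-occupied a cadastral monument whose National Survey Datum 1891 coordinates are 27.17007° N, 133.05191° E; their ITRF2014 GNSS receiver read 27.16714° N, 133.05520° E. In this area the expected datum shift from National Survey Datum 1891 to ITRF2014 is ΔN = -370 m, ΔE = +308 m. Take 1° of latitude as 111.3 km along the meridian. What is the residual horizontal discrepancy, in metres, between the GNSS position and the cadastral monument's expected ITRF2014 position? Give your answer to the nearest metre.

47 m

Observed coordinate differences: Δφ = -0.00293°, Δλ = +0.00329°.
Converting to metres (1° lat = 111300 m, cos φ = 0.889655): observed ΔN = -326.1 m, observed ΔE = 325.8 m.
Subtracting the expected shift leaves a residual of -326.1 − (-370) = 43.9 m north and 325.8 − (308) = 17.8 m east.
Residual distance = √(43.9² + 17.8²) = 47.4 m.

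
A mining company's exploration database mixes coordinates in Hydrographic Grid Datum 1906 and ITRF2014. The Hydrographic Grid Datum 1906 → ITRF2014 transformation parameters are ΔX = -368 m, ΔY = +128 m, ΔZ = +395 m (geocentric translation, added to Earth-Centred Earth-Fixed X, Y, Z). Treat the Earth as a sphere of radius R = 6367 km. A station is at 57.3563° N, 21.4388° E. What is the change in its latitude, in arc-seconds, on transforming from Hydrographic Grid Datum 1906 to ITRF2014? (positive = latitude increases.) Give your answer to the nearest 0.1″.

Δφ = 15.0″

sin φ = 0.842041, cos φ = 0.539413, sin λ = 0.365507, cos λ = 0.930809.
North component: ΔN = −sin φ cos λ·ΔX − sin φ sin λ·ΔY + cos φ·ΔZ = −(0.842041)(0.930809)(-368) − (0.842041)(0.365507)(128) + (0.539413)(395) = 462.10 m.
1° of latitude spans πR/180 = 111125 m, so Δφ = 462.10 / 111125 × 3600 = 14.970″.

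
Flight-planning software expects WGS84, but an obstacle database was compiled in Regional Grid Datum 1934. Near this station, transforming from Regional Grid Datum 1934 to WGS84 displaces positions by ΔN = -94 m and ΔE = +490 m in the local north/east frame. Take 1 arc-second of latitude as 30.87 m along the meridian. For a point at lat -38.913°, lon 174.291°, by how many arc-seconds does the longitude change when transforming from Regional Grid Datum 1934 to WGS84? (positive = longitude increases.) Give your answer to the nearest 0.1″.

Δλ = 20.4″

At latitude -38.913°, cos φ = 0.778101.
1″ of longitude at this latitude = 30.87 × cos φ = 24.0200 m, so Δλ = 490.0 / 24.0200 = 20.400″.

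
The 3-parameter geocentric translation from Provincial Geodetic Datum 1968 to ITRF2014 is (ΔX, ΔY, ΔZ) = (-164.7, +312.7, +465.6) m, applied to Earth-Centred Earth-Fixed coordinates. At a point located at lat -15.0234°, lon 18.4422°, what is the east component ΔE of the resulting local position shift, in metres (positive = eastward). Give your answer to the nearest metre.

At φ = -15.0234°, λ = 18.4422°: sin φ = -0.259214, cos φ = 0.965820, sin λ = 0.316348, cos λ = 0.948643.
ΔE = −sin λ·ΔX + cos λ·ΔY = −(0.316348)·(-164.7) + (0.948643)·(312.7) = 348.74 m.

ΔE = 349 m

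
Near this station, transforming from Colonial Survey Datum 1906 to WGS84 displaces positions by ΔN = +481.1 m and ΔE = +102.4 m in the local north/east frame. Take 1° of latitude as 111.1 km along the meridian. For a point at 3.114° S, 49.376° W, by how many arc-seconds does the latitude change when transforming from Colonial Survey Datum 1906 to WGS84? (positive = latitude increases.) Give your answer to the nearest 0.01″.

1° of latitude = 111.1 km, so Δφ = 481.1 / 111100 = 0.0043303° = 15.589″.

Δφ = 15.59″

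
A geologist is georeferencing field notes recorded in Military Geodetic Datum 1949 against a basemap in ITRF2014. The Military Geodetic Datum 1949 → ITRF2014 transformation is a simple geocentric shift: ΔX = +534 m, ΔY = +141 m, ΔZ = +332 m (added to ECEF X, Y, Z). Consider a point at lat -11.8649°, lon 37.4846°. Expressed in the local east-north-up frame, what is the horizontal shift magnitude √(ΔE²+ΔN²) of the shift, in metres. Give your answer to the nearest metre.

The local east axis at (φ, λ) is (−sin λ, cos λ, 0), so ΔE = −sin(37.4846°)·534 + cos(37.4846°)·141 = -213.08 m.
The local north axis is (−sin φ cos λ, −sin φ sin λ, cos φ), giving ΔN = 87.123 + 17.642 + 324.907 = 429.67 m.
Horizontal magnitude = √(ΔE² + ΔN²) = √((-213.08)² + 429.67²) = 479.60 m.

480 m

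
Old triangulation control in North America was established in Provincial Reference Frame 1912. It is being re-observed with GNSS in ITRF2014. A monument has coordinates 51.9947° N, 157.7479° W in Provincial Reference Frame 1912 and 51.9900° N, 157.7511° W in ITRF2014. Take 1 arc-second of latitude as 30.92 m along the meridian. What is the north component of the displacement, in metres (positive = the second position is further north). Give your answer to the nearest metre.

Δφ = 51.9900° − 51.9947° = -0.0047°; Δλ = -157.7511° − -157.7479° = -0.0032°.
1° of latitude = 3600 × 30.92 = 111312 m.
ΔN = Δφ × 111312 = -523.2 m; ΔE = Δλ × 111312 × cos(51.9947°) = -0.0032 × 111312 × 0.615734 = -219.3 m.

ΔN = -523 m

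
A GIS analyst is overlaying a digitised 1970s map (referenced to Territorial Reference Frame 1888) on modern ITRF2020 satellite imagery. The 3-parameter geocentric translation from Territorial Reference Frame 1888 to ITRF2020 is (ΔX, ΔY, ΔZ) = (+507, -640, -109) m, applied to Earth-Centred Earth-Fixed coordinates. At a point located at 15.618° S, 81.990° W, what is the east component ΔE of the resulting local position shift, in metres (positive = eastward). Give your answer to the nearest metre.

The local east axis at (φ, λ) is (−sin λ, cos λ, 0), so ΔE = −sin(-81.990°)·507 + cos(-81.990°)·(-640) = 412.87 m.

ΔE = 413 m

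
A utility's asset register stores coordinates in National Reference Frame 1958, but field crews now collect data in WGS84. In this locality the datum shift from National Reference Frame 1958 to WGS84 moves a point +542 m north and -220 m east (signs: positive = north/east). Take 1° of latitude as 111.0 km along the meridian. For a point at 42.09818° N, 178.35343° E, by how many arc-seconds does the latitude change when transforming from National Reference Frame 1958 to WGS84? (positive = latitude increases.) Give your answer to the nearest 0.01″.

Δφ = 17.58″

1° of latitude = 111.0 km, so Δφ = 542.0 / 111000 = 0.0048829° = 17.578″.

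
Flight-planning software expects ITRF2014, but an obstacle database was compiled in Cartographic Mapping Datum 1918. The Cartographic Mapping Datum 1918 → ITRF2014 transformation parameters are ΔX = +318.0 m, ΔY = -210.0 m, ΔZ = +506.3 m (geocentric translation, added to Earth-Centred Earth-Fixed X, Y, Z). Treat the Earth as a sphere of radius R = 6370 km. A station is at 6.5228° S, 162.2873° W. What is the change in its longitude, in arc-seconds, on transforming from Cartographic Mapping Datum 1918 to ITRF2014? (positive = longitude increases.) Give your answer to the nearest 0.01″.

Δλ = 9.67″

sin φ = -0.113599, cos φ = 0.993527, sin λ = -0.304244, cos λ = -0.952594.
East component: ΔE = −sin λ·ΔX + cos λ·ΔY = −(-0.304244)(318.0) + (-0.952594)(-210.0) = 296.79 m.
1° of latitude spans πR/180 = 111177 m; at latitude φ, 1° of longitude spans that × cos φ = 110457.8 m, so Δλ = 296.79 / 110457.8 × 3600 = 9.673″.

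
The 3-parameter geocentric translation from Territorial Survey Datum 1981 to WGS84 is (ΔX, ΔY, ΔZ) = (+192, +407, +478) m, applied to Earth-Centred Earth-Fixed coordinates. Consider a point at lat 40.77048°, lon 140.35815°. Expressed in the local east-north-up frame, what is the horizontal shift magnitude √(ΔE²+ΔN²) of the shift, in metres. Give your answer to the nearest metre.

The local east axis at (φ, λ) is (−sin λ, cos λ, 0), so ΔE = −sin(140.35815°)·192 + cos(140.35815°)·407 = -435.90 m.
The local north axis is (−sin φ cos λ, −sin φ sin λ, cos φ), giving ΔN = 96.550 − 169.566 + 362.005 = 288.99 m.
Horizontal magnitude = √(ΔE² + ΔN²) = √((-435.90)² + 288.99²) = 523.00 m.

523 m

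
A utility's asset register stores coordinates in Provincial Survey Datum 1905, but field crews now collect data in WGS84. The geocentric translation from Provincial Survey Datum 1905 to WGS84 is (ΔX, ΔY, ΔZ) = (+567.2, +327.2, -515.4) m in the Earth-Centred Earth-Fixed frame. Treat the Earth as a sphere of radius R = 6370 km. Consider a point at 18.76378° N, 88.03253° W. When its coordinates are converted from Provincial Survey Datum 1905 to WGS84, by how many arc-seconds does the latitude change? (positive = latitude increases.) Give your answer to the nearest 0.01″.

Δφ = -12.60″

sin φ = 0.321667, cos φ = 0.946853, sin λ = -0.999410, cos λ = 0.034332.
North component: ΔN = −sin φ cos λ·ΔX − sin φ sin λ·ΔY + cos φ·ΔZ = −(0.321667)(0.034332)(567.2) − (0.321667)(-0.999410)(327.2) + (0.946853)(-515.4) = -389.08 m.
1° of latitude spans πR/180 = 111177 m, so Δφ = -389.08 / 111177 × 3600 = -12.599″.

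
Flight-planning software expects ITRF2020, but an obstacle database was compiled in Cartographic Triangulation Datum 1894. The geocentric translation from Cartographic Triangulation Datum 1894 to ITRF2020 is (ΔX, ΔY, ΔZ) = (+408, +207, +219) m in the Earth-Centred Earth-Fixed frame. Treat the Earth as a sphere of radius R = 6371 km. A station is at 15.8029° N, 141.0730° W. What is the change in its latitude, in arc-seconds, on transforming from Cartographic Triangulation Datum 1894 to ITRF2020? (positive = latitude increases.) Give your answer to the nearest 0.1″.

sin φ = 0.272329, cos φ = 0.962204, sin λ = -0.628330, cos λ = -0.777947.
North component: ΔN = −sin φ cos λ·ΔX − sin φ sin λ·ΔY + cos φ·ΔZ = −(0.272329)(-0.777947)(408) − (0.272329)(-0.628330)(207) + (0.962204)(219) = 332.58 m.
1° of latitude spans πR/180 = 111195 m, so Δφ = 332.58 / 111195 × 3600 = 10.767″.

Δφ = 10.8″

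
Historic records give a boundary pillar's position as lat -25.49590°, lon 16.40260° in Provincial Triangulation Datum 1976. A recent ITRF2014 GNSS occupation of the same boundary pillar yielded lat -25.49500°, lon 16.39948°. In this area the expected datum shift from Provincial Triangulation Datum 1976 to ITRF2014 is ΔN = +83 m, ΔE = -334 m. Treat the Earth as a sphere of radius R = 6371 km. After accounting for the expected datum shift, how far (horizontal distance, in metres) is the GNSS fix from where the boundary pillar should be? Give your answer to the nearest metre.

Observed coordinate differences: Δφ = +0.00090°, Δλ = -0.00312°.
Converting to metres (1° lat = 111195 m, cos φ = 0.902616): observed ΔN = 100.1 m, observed ΔE = -313.1 m.
Subtracting the expected shift leaves a residual of 100.1 − (83) = 17.1 m north and -313.1 − (-334) = 20.9 m east.
Residual distance = √(17.1² + 20.9²) = 27.0 m.

27 m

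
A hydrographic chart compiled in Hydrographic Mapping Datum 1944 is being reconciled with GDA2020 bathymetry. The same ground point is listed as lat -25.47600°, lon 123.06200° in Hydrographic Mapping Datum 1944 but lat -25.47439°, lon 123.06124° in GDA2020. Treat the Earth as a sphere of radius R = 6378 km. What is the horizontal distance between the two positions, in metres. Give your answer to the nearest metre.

195 m

Δφ = -25.47439° − -25.47600° = +0.00161°; Δλ = 123.06124° − 123.06200° = -0.00076°.
1° along a meridian = πR/180 = 111317 m.
ΔN = Δφ × 111317 = 179.2 m; ΔE = Δλ × 111317 × cos(-25.47600°) = -0.00076 × 111317 × 0.902766 = -76.4 m.
Distance = √(ΔE² + ΔN²) = √((-76.4)² + 179.2²) = 194.8 m.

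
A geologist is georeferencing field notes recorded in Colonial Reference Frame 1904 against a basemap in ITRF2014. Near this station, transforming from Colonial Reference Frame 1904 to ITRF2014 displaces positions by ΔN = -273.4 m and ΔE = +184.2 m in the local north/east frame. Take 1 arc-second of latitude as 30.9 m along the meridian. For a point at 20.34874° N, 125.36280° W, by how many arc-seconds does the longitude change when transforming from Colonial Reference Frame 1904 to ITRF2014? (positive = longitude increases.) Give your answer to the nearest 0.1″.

Δλ = 6.4″

At latitude 20.34874°, cos φ = 0.937593.
1″ of longitude at this latitude = 30.90 × cos φ = 28.9716 m, so Δλ = 184.2 / 28.9716 = 6.358″.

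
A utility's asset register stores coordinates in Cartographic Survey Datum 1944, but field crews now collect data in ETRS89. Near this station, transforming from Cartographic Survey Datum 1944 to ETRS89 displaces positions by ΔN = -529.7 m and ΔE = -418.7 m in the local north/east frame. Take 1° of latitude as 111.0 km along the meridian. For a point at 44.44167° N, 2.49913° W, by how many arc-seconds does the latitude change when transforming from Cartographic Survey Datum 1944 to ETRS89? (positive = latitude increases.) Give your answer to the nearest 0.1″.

1° of latitude = 111.0 km, so Δφ = -529.7 / 111000 = -0.0047721° = -17.179″.

Δφ = -17.2″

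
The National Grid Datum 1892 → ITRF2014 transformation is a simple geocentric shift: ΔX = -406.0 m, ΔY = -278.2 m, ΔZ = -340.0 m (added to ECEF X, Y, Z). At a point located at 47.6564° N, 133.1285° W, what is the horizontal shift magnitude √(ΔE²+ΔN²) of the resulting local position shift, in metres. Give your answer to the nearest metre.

At φ = 47.6564°, λ = -133.1285°: sin φ = 0.739119, cos φ = 0.673575, sin λ = -0.729822, cos λ = -0.683637.
ΔE = −sin λ·ΔX + cos λ·ΔY = −(-0.729822)·(-406.0) + (-0.683637)·(-278.2) = -106.12 m.
ΔN = −sin φ cos λ·ΔX − sin φ sin λ·ΔY + cos φ·ΔZ = −(0.739119)(-0.683637)(-406.0) − (0.739119)(-0.729822)(-278.2) + (0.673575)(-340.0) = -584.23 m.
Horizontal magnitude = √(ΔE² + ΔN²) = √((-106.12)² + (-584.23)²) = 593.79 m.

594 m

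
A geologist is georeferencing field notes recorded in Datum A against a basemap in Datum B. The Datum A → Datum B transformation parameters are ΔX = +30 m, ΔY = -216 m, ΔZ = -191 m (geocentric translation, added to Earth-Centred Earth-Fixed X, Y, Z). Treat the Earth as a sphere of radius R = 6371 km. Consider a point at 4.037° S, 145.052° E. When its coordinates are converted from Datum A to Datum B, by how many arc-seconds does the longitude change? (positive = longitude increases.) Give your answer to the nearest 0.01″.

Δλ = 5.19″

sin φ = -0.070401, cos φ = 0.997519, sin λ = 0.572833, cos λ = -0.819672.
East component: ΔE = −sin λ·ΔX + cos λ·ΔY = −(0.572833)(30) + (-0.819672)(-216) = 159.86 m.
1° of latitude spans πR/180 = 111195 m; at latitude φ, 1° of longitude spans that × cos φ = 110919.0 m, so Δλ = 159.86 / 110919.0 × 3600 = 5.189″.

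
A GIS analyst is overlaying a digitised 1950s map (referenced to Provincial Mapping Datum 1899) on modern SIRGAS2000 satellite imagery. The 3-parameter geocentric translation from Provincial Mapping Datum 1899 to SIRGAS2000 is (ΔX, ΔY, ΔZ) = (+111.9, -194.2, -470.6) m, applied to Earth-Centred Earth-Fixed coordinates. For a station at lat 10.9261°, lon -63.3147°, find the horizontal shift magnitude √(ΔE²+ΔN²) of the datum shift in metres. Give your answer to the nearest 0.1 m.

504.6 m

The local east axis at (φ, λ) is (−sin λ, cos λ, 0), so ΔE = −sin(-63.3147°)·111.9 + cos(-63.3147°)·(-194.2) = 12.77 m.
The local north axis is (−sin φ cos λ, −sin φ sin λ, cos φ), giving ΔN = -9.525 − 32.889 − 462.069 = -504.48 m.
Horizontal magnitude = √(ΔE² + ΔN²) = √(12.77² + (-504.48)²) = 504.64 m.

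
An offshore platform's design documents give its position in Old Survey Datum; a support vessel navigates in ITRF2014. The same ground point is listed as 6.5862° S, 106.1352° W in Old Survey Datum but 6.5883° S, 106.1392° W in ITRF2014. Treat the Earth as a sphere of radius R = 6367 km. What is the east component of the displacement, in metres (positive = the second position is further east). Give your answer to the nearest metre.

ΔE = -442 m

Δφ = -6.5883° − -6.5862° = -0.0021°; Δλ = -106.1392° − -106.1352° = -0.0040°.
1° along a meridian = πR/180 = 111125 m.
ΔN = Δφ × 111125 = -233.4 m; ΔE = Δλ × 111125 × cos(-6.5862°) = -0.0040 × 111125 × 0.993400 = -441.6 m.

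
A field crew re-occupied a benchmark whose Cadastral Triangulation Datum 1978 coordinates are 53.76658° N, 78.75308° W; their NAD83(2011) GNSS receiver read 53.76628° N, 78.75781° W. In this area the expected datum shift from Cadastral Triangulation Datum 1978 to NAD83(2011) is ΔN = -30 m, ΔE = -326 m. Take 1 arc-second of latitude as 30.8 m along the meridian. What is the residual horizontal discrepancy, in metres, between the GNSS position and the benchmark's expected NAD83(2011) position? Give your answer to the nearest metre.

Observed coordinate differences: Δφ = -0.00030°, Δλ = -0.00473°.
Converting to metres (1° lat = 110880 m, cos φ = 0.591076): observed ΔN = -33.3 m, observed ΔE = -310.0 m.
Subtracting the expected shift leaves a residual of -33.3 − (-30) = -3.3 m north and -310.0 − (-326) = 16.0 m east.
Residual distance = √((-3.3)² + 16.0²) = 16.3 m.

16 m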